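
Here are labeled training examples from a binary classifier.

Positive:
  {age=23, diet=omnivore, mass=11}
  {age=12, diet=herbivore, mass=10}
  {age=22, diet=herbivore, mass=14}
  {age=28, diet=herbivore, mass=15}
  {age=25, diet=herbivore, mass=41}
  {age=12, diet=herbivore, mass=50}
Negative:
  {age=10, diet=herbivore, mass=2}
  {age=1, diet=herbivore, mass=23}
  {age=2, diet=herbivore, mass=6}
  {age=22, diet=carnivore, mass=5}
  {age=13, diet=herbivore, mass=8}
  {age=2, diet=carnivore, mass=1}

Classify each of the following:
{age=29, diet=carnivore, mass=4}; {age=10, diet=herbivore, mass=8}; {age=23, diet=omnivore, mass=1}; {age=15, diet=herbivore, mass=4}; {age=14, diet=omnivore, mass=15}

Negative, Negative, Negative, Negative, Positive

Rule: mass ≥ 10 AND age ≥ 2. This holds for each 'Positive' example and fails for each 'Negative' one.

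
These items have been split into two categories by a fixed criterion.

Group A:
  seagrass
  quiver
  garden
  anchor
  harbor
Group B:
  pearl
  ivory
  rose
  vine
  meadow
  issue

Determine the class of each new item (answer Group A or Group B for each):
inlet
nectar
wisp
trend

Group B, Group A, Group B, Group B

One predicate separates the groups cleanly: length ≥ 6 AND contains 'r'.
inlet: length 5, no 'r', does not pass → Group B.
nectar: length 6, has 'r', passes → Group A.
wisp: length 4, no 'r', does not pass → Group B.
trend: length 5, has 'r', does not pass → Group B.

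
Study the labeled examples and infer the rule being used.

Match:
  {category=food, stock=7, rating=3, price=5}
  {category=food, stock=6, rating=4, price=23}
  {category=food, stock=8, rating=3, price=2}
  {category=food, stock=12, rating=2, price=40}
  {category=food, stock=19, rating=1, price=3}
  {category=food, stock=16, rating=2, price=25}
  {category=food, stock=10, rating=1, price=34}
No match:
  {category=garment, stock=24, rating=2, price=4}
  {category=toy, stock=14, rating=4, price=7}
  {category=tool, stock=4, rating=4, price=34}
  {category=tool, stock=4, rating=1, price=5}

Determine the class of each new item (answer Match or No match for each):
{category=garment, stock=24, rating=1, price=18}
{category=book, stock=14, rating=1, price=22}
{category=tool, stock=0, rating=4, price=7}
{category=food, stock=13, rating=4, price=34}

No match, No match, No match, Match

Every 'Match' example satisfies: category is food. None of the 'No match' examples do.
{category=garment, stock=24, rating=1, price=18}: category is garment — does not satisfy this, so No match.
{category=book, stock=14, rating=1, price=22}: category is book — does not satisfy this, so No match.
{category=tool, stock=0, rating=4, price=7}: category is tool — does not satisfy this, so No match.
{category=food, stock=13, rating=4, price=34}: category is food — checks out, so Match.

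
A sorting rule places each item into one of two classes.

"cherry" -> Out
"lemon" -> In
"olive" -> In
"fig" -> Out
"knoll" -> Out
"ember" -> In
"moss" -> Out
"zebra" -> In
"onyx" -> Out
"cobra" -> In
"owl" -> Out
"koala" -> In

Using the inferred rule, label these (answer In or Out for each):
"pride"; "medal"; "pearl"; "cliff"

The distinguishing property — has ≥ 2 vowels — holds for all the 'In' cases and none of the 'Out' cases.
"pride": 2 vowels, fits → In.
"medal": 2 vowels, fits → In.
"pearl": 2 vowels, fits → In.
"cliff": 1 vowel, doesn't match → Out.

In, In, In, Out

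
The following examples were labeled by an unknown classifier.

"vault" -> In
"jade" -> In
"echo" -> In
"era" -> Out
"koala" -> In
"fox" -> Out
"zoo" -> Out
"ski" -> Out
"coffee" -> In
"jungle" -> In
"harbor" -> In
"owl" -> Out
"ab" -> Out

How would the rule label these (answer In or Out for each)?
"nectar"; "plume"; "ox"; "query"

In, In, Out, In

One predicate separates the groups cleanly: length ≥ 4.
"nectar": length 6 — passes, so In.
"plume": length 5 — passes, so In.
"ox": length 2 — lacks this property, so Out.
"query": length 5 — passes, so In.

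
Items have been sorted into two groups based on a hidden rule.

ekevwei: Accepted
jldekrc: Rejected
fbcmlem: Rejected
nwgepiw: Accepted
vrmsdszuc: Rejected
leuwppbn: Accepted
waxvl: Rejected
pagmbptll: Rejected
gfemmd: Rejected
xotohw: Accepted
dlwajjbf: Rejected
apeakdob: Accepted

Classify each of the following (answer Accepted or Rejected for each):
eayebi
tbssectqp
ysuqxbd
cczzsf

Accepted, Rejected, Rejected, Rejected

One predicate separates the groups cleanly: has ≥ 2 vowels.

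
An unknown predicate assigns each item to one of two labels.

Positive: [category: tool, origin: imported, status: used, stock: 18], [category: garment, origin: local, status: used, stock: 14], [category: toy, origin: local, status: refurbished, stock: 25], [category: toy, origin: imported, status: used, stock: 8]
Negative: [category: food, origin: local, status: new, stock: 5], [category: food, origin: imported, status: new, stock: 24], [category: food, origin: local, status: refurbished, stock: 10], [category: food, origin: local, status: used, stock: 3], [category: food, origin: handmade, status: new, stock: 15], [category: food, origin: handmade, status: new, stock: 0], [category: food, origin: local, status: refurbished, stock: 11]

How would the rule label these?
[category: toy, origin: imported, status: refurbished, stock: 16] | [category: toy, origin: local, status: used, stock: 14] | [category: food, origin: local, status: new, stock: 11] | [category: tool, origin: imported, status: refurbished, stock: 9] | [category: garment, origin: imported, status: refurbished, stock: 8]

Positive, Positive, Negative, Positive, Positive

Comparing the two groups points to one rule — category is not food.
Positive: [category: toy, origin: imported, status: refurbished, stock: 16], since category is toy. Positive: [category: toy, origin: local, status: used, stock: 14], since category is toy. Negative: [category: food, origin: local, status: new, stock: 11], since category is food. Positive: [category: tool, origin: imported, status: refurbished, stock: 9], since category is tool. Positive: [category: garment, origin: imported, status: refurbished, stock: 8], since category is garment.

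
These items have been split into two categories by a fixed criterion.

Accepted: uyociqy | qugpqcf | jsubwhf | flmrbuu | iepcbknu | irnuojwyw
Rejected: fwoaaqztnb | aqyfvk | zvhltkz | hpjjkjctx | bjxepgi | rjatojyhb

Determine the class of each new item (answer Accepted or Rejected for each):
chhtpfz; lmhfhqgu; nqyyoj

Rejected, Accepted, Rejected

Comparing the two groups points to one rule — contains 'u'.
chhtpfz → no 'u' → Rejected. lmhfhqgu → has 'u' → Accepted. nqyyoj → no 'u' → Rejected.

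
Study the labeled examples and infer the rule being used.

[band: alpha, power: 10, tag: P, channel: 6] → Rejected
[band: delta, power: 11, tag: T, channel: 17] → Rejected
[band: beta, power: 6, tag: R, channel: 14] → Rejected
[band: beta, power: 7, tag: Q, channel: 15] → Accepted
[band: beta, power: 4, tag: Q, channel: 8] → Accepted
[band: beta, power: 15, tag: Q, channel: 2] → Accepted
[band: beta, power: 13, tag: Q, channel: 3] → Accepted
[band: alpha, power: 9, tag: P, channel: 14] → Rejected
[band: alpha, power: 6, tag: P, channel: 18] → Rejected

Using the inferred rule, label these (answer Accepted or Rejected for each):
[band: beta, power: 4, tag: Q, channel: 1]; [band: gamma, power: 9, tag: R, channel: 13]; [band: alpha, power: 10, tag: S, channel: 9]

Accepted, Rejected, Rejected

Checking candidate rules against both groups, what survives is: tag is Q.
[band: beta, power: 4, tag: Q, channel: 1]: Accepted (tag is Q). [band: gamma, power: 9, tag: R, channel: 13]: Rejected (tag is R). [band: alpha, power: 10, tag: S, channel: 9]: Rejected (tag is S).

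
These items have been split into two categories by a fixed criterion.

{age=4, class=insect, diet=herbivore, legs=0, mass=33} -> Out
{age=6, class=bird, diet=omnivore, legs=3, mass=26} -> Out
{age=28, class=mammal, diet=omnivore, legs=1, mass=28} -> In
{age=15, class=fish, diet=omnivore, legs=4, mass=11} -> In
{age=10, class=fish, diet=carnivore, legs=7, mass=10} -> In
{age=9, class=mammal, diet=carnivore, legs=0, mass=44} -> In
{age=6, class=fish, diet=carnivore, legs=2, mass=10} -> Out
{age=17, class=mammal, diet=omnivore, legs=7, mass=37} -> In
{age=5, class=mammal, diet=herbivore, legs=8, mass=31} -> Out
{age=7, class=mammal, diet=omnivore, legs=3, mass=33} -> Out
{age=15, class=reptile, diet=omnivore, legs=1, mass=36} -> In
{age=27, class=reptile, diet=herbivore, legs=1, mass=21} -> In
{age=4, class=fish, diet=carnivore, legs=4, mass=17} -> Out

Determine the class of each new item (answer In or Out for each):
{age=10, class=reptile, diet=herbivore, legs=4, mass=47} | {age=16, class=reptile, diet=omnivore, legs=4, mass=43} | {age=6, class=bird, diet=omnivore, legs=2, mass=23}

The rule appears to be: age ≥ 9.
In: {age=10, class=reptile, diet=herbivore, legs=4, mass=47}, since age = 10. In: {age=16, class=reptile, diet=omnivore, legs=4, mass=43}, since age = 16. Out: {age=6, class=bird, diet=omnivore, legs=2, mass=23}, since age = 6.

In, In, Out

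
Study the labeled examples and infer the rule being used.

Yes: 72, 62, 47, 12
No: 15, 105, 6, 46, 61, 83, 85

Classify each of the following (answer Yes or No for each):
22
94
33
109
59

Yes, No, No, No, No

Checking candidate rules against both groups, what survives is: ≡ 2 (mod 5).
22: Yes (22 mod 5 = 2).
94: No (94 mod 5 = 4).
33: No (33 mod 5 = 3).
109: No (109 mod 5 = 4).
59: No (59 mod 5 = 4).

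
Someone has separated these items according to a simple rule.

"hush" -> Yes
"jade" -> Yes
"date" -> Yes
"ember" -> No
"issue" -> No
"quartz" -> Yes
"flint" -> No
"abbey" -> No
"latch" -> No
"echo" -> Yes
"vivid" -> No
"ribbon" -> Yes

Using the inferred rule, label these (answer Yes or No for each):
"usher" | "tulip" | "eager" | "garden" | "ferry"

The simplest hypothesis consistent with all the labels is: even length.
"usher": length 5, fails the rule → No. "tulip": length 5, fails the rule → No. "eager": length 5, fails the rule → No. "garden": length 6, satisfies this → Yes. "ferry": length 5, fails the rule → No.

No, No, No, Yes, No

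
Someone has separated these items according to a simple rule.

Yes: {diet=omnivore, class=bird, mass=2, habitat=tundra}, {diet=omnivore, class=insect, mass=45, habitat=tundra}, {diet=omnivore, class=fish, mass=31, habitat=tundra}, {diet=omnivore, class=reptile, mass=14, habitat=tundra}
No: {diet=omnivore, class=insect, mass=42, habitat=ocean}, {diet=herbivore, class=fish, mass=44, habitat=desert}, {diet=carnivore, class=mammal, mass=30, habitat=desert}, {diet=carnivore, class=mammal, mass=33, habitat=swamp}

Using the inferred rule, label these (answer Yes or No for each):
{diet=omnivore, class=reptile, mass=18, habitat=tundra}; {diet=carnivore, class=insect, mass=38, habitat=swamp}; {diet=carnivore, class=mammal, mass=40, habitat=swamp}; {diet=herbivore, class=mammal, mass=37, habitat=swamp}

The classifier is using: habitat is tundra.
{diet=omnivore, class=reptile, mass=18, habitat=tundra}: Yes (habitat is tundra).
{diet=carnivore, class=insect, mass=38, habitat=swamp}: No (habitat is swamp).
{diet=carnivore, class=mammal, mass=40, habitat=swamp}: No (habitat is swamp).
{diet=herbivore, class=mammal, mass=37, habitat=swamp}: No (habitat is swamp).

Yes, No, No, No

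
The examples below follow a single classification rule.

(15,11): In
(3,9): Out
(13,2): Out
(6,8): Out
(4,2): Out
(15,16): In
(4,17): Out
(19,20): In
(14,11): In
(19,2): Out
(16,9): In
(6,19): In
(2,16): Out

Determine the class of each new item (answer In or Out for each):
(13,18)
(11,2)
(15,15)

In, Out, In

The distinguishing property — sum ≥ 25 — holds for all the 'In' cases and none of the 'Out' cases.
(13,18): In (13+18 = 31).
(11,2): Out (11+2 = 13).
(15,15): In (15+15 = 30).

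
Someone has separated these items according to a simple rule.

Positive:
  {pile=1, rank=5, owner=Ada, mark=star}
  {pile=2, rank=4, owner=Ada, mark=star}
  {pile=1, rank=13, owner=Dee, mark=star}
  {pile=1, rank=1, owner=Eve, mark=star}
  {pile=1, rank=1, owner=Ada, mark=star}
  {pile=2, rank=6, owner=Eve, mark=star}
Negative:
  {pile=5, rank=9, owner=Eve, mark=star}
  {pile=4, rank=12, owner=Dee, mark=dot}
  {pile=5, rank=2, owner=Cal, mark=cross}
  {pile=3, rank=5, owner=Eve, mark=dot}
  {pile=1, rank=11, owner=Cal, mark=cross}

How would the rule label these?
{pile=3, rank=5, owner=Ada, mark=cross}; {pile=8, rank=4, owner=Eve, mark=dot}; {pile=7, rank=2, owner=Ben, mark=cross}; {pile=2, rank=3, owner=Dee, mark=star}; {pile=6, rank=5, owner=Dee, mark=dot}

The simplest hypothesis consistent with all the labels is: mark is star AND pile ≤ 2.

Negative, Negative, Negative, Positive, Negative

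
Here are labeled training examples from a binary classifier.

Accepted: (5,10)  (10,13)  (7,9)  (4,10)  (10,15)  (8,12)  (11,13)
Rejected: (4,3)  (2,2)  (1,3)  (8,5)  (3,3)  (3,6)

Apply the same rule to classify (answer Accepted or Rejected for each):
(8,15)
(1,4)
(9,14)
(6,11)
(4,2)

The simplest hypothesis consistent with all the labels is: sum ≥ 14.
Accepted: (8,15), since 8+15 = 23.
Rejected: (1,4), since 1+4 = 5.
Accepted: (9,14), since 9+14 = 23.
Accepted: (6,11), since 6+11 = 17.
Rejected: (4,2), since 4+2 = 6.

Accepted, Rejected, Accepted, Accepted, Rejected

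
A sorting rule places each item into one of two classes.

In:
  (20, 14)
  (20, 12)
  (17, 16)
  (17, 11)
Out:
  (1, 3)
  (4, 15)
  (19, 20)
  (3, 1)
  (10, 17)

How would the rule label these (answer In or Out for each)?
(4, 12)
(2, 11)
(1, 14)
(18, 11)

The distinguishing property — first > second AND sum ≥ 19 — holds for all the 'In' cases and none of the 'Out' cases.
(4, 12): 4 < 12, 4+12 = 16 — lacks this property, so Out.
(2, 11): 2 < 11, 2+11 = 13 — lacks this property, so Out.
(1, 14): 1 < 14, 1+14 = 15 — lacks this property, so Out.
(18, 11): 18 > 11, 18+11 = 29 — has this property, so In.

Out, Out, Out, In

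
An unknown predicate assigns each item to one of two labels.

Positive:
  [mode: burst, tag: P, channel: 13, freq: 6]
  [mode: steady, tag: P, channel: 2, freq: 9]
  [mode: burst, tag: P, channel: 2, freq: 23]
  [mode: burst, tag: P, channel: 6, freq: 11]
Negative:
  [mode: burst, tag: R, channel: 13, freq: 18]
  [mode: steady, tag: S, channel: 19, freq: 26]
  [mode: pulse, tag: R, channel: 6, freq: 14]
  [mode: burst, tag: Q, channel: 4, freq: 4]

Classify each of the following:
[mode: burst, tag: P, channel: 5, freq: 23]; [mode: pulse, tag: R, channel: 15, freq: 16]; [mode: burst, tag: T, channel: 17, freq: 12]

Positive, Negative, Negative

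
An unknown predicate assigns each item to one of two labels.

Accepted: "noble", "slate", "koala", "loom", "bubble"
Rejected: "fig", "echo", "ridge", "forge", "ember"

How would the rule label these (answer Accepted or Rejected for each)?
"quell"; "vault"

Accepted, Accepted

Checking candidate rules against both groups, what survives is: contains 'l'.
"quell" → has 'l' → Accepted. "vault" → has 'l' → Accepted.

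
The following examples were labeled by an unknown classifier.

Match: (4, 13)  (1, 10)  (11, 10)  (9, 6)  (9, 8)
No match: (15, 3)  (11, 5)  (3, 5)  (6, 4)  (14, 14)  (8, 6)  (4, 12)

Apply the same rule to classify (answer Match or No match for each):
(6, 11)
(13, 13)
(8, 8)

Match, No match, No match

'Match' ⟺ sum is odd.
(6, 11): Match (6+11 = 17). (13, 13): No match (13+13 = 26). (8, 8): No match (8+8 = 16).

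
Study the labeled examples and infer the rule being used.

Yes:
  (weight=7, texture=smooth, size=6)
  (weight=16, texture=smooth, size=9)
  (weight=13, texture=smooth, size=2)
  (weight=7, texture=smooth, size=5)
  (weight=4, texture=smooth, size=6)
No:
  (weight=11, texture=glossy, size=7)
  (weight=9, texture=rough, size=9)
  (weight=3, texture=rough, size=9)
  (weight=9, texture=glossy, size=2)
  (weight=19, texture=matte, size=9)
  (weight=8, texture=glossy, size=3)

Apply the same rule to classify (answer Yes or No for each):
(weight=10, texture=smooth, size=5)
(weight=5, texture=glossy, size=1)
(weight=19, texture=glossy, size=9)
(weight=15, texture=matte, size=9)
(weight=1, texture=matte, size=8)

Yes, No, No, No, No

The pattern is that an item is 'Yes' exactly when: texture is smooth.
(weight=10, texture=smooth, size=5): Yes (texture is smooth).
(weight=5, texture=glossy, size=1): No (texture is glossy).
(weight=19, texture=glossy, size=9): No (texture is glossy).
(weight=15, texture=matte, size=9): No (texture is matte).
(weight=1, texture=matte, size=8): No (texture is matte).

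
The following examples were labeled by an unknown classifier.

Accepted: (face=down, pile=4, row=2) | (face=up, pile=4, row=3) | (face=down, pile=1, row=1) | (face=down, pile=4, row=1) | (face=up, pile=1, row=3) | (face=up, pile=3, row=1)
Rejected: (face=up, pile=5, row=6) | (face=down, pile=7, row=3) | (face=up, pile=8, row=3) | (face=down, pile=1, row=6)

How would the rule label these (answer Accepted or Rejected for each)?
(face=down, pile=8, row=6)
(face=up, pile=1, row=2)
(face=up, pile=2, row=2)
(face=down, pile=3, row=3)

Rejected, Accepted, Accepted, Accepted

The classifier is using: pile ≤ 4 AND row ≤ 3.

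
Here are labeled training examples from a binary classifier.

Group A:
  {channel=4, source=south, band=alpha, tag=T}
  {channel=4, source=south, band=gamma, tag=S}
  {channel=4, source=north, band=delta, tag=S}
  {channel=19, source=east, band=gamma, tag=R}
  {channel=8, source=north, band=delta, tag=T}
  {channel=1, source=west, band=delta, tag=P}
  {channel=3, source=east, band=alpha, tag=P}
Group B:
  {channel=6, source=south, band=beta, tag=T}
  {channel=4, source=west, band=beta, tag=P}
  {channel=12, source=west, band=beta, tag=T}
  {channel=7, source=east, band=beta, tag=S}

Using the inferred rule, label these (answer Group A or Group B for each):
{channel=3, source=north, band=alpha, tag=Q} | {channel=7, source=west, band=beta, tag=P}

The rule appears to be: band is not beta.
{channel=3, source=north, band=alpha, tag=Q}: band is alpha, checks out → Group A. {channel=7, source=west, band=beta, tag=P}: band is beta, fails the rule → Group B.

Group A, Group B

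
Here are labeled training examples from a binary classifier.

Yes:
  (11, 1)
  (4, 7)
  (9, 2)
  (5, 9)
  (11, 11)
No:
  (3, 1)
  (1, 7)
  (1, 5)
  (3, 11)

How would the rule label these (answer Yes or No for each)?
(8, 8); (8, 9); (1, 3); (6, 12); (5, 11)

Yes, Yes, No, Yes, Yes

The simplest hypothesis consistent with all the labels is: first ≥ 4.
Yes: (8, 8), since first 8. Yes: (8, 9), since first 8. No: (1, 3), since first 1. Yes: (6, 12), since first 6. Yes: (5, 11), since first 5.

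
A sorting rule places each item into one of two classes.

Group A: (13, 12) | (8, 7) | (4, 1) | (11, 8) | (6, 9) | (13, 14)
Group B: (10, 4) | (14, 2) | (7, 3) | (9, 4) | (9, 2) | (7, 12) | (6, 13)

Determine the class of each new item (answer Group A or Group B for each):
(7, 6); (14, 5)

A rule that fits every label: |first − second| ≤ 3 — true of each 'Group A' example, false of each 'Group B' one.

Group A, Group B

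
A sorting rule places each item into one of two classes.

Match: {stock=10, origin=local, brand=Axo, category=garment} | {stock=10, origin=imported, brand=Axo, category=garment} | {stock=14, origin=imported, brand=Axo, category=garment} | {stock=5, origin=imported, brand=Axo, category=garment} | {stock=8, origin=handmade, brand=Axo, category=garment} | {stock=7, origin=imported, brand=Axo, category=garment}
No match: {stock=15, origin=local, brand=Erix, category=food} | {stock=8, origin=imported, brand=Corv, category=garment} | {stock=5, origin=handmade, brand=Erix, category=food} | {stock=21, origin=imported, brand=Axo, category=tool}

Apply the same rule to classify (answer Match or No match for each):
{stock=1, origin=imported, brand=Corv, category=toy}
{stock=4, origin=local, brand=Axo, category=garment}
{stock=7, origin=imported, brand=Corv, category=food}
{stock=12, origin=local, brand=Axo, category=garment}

The simplest hypothesis consistent with all the labels is: brand is Axo AND category is garment.
{stock=1, origin=imported, brand=Corv, category=toy}: brand is Corv, category is toy — fails the rule, so No match. {stock=4, origin=local, brand=Axo, category=garment}: brand is Axo, category is garment — satisfies this, so Match. {stock=7, origin=imported, brand=Corv, category=food}: brand is Corv, category is food — fails the rule, so No match. {stock=12, origin=local, brand=Axo, category=garment}: brand is Axo, category is garment — satisfies this, so Match.

No match, Match, No match, Match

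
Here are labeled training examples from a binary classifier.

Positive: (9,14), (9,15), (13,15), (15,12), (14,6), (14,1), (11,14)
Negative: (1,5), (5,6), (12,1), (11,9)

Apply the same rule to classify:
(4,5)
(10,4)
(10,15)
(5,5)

Negative, Negative, Positive, Negative

The rule appears to be: max ≥ 13.
(4,5): Negative (max 5).
(10,4): Negative (max 10).
(10,15): Positive (max 15).
(5,5): Negative (max 5).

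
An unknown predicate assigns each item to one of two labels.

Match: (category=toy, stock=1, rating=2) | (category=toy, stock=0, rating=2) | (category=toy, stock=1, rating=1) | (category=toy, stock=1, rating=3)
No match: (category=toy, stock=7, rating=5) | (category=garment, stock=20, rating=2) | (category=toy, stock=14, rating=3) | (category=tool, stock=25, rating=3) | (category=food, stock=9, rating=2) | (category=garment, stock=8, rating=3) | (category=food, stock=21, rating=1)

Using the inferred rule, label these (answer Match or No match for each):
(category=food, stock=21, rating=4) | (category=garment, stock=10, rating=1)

No match, No match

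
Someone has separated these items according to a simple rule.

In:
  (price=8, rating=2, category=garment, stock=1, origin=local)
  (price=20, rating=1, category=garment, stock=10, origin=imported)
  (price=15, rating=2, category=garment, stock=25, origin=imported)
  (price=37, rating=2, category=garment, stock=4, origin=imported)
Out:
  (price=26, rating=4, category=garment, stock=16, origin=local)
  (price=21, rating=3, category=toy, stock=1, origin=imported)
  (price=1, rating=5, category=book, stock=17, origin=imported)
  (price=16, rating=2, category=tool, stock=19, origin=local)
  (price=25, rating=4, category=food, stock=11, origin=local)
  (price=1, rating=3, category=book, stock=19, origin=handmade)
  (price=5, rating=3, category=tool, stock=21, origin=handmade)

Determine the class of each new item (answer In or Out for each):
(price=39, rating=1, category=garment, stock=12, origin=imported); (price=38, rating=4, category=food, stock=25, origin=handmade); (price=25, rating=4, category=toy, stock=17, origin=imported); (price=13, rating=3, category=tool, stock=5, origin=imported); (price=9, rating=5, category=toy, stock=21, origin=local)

One predicate separates the groups cleanly: category is garment AND rating ≤ 2.
(price=39, rating=1, category=garment, stock=12, origin=imported): In (category is garment, rating = 1).
(price=38, rating=4, category=food, stock=25, origin=handmade): Out (category is food, rating = 4).
(price=25, rating=4, category=toy, stock=17, origin=imported): Out (category is toy, rating = 4).
(price=13, rating=3, category=tool, stock=5, origin=imported): Out (category is tool, rating = 3).
(price=9, rating=5, category=toy, stock=21, origin=local): Out (category is toy, rating = 5).

In, Out, Out, Out, Out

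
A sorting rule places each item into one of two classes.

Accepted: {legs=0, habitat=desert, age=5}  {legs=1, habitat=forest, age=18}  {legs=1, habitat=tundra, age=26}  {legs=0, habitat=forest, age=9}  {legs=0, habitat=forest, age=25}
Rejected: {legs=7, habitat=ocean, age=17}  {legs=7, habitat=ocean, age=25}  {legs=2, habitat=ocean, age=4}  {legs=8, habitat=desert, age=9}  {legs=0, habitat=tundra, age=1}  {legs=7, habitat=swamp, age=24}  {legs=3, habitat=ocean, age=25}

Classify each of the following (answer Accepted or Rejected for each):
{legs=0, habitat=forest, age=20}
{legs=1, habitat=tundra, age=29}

Accepted, Accepted

'Accepted' ⟺ legs ≤ 1 AND age ≥ 4.
{legs=0, habitat=forest, age=20}: legs = 0, age = 20, satisfies this → Accepted. {legs=1, habitat=tundra, age=29}: legs = 1, age = 29, satisfies this → Accepted.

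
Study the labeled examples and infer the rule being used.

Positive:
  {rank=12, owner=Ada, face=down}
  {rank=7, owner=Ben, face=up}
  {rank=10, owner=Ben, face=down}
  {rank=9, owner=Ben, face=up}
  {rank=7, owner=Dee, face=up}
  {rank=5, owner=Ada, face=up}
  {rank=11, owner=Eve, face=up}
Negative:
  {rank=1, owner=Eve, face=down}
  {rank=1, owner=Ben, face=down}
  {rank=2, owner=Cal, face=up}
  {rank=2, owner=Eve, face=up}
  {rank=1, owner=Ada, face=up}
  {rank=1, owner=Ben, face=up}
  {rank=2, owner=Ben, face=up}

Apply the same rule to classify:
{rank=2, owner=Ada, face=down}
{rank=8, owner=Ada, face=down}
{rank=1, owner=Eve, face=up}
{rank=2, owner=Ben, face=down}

Negative, Positive, Negative, Negative

The distinguishing property — rank ≥ 5 — holds for all the 'Positive' cases and none of the 'Negative' cases.
{rank=2, owner=Ada, face=down} — rank = 2, hence Negative.
{rank=8, owner=Ada, face=down} — rank = 8, hence Positive.
{rank=1, owner=Eve, face=up} — rank = 1, hence Negative.
{rank=2, owner=Ben, face=down} — rank = 2, hence Negative.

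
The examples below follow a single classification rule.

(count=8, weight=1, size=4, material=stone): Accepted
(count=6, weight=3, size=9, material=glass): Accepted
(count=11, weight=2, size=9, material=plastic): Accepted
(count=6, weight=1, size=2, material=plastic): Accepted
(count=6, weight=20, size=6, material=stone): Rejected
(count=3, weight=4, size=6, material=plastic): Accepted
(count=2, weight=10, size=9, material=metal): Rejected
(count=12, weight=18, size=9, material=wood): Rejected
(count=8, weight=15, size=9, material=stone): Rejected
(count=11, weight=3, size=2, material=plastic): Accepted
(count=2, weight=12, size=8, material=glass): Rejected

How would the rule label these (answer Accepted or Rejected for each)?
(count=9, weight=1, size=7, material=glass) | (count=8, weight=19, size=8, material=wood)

The simplest hypothesis consistent with all the labels is: weight ≤ 4.

Accepted, Rejected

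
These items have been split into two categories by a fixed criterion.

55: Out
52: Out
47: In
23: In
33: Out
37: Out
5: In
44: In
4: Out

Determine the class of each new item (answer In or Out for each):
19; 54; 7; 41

The distinguishing property — ≡ 2 (mod 3) — holds for all the 'In' cases and none of the 'Out' cases.

Out, Out, Out, In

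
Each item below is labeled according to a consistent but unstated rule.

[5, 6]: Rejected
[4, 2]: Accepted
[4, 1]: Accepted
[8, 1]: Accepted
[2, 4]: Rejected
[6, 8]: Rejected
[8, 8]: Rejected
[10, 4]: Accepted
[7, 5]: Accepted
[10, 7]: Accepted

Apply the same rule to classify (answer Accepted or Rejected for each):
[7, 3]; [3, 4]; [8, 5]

Rule: first > second. This holds for each 'Accepted' example and fails for each 'Rejected' one.

Accepted, Rejected, Accepted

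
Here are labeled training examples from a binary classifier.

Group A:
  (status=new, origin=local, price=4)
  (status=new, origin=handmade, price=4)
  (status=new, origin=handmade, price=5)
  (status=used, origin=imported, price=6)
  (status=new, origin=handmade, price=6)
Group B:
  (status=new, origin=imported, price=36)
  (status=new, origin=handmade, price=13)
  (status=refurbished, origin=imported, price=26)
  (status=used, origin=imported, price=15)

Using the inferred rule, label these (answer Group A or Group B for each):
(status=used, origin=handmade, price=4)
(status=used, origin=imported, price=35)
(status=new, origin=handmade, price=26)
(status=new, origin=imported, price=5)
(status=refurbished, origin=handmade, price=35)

All 'Group A' examples share one property — price ≤ 6 — and every 'Group B' example lacks it.
(status=used, origin=handmade, price=4) — price = 4, hence Group A.
(status=used, origin=imported, price=35) — price = 35, hence Group B.
(status=new, origin=handmade, price=26) — price = 26, hence Group B.
(status=new, origin=imported, price=5) — price = 5, hence Group A.
(status=refurbished, origin=handmade, price=35) — price = 35, hence Group B.

Group A, Group B, Group B, Group A, Group B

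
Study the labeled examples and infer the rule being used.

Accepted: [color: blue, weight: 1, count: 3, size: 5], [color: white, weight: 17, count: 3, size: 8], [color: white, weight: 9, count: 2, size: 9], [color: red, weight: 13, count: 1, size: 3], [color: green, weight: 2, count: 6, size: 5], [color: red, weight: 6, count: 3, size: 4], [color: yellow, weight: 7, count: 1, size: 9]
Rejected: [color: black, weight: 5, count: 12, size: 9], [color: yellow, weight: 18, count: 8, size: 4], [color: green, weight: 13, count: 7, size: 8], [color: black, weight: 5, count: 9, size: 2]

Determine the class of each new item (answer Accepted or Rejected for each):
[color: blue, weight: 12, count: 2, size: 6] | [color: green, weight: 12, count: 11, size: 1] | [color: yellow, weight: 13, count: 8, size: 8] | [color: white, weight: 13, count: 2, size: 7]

Accepted, Rejected, Rejected, Accepted

A rule that fits every label: count ≤ 6 — true of each 'Accepted' example, false of each 'Rejected' one.
[color: blue, weight: 12, count: 2, size: 6] — count = 2, hence Accepted.
[color: green, weight: 12, count: 11, size: 1] — count = 11, hence Rejected.
[color: yellow, weight: 13, count: 8, size: 8] — count = 8, hence Rejected.
[color: white, weight: 13, count: 2, size: 7] — count = 2, hence Accepted.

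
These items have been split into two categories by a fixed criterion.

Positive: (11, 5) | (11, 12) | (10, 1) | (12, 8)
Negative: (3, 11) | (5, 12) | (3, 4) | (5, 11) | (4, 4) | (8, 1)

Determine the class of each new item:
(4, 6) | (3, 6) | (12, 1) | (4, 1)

The simplest hypothesis consistent with all the labels is: first ≥ 10.
(4, 6) → first 4 → Negative.
(3, 6) → first 3 → Negative.
(12, 1) → first 12 → Positive.
(4, 1) → first 4 → Negative.

Negative, Negative, Positive, Negative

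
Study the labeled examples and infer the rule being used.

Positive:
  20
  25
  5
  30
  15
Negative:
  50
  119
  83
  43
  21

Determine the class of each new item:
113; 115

The pattern is that an item is 'Positive' exactly when: multiple of 5 AND at most 30.
113 → 113 = 5·22 + 3, 113 > 30 → Negative.
115 → 115 = 5·23, 115 > 30 → Negative.

Negative, Negative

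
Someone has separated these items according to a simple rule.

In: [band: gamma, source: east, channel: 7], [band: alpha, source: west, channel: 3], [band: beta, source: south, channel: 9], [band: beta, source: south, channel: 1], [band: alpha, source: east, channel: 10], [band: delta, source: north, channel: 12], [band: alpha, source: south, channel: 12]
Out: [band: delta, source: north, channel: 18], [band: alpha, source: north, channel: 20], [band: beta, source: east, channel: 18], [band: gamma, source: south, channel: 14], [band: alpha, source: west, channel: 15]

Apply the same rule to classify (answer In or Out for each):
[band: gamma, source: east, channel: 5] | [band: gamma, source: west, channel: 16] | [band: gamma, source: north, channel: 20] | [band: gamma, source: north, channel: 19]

In, Out, Out, Out

Every 'In' example satisfies: channel ≤ 12. None of the 'Out' examples do.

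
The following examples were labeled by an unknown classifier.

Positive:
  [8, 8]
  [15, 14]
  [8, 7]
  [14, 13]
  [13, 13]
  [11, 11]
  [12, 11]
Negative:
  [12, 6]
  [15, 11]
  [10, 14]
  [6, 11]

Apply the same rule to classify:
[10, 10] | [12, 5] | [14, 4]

Positive, Negative, Negative

The rule appears to be: |first − second| ≤ 1.
[10, 10]: |10−10| = 0, meets the rule → Positive. [12, 5]: |12−5| = 7, does not satisfy this → Negative. [14, 4]: |14−4| = 10, does not satisfy this → Negative.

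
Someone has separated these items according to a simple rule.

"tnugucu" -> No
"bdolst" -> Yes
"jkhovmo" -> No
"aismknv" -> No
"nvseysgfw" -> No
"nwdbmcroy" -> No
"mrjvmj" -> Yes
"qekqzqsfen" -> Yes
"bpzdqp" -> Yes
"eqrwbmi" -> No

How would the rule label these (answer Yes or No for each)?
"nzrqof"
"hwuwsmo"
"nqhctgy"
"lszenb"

Yes, No, No, Yes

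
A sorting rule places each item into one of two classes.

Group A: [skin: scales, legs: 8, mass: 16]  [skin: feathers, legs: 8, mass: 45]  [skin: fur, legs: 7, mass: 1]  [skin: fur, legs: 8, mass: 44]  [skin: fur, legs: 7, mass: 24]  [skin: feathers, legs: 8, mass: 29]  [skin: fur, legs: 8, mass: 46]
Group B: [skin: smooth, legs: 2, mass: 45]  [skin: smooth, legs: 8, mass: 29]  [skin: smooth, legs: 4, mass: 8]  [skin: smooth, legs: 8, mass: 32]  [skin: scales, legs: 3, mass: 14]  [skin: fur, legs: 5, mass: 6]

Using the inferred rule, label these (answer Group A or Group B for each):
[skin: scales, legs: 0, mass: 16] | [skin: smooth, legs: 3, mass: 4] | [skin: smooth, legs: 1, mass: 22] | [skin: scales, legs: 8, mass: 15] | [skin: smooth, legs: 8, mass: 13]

Group B, Group B, Group B, Group A, Group B

'Group A' ⟺ skin is not smooth AND legs ≥ 7.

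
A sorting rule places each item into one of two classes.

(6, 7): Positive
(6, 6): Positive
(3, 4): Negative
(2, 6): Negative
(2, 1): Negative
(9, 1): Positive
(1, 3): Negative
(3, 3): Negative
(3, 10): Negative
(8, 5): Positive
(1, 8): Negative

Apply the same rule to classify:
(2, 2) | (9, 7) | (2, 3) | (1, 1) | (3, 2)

The distinguishing property — first ≥ 4 — holds for all the 'Positive' cases and none of the 'Negative' cases.
(2, 2): Negative (first 2). (9, 7): Positive (first 9). (2, 3): Negative (first 2). (1, 1): Negative (first 1). (3, 2): Negative (first 3).

Negative, Positive, Negative, Negative, Negative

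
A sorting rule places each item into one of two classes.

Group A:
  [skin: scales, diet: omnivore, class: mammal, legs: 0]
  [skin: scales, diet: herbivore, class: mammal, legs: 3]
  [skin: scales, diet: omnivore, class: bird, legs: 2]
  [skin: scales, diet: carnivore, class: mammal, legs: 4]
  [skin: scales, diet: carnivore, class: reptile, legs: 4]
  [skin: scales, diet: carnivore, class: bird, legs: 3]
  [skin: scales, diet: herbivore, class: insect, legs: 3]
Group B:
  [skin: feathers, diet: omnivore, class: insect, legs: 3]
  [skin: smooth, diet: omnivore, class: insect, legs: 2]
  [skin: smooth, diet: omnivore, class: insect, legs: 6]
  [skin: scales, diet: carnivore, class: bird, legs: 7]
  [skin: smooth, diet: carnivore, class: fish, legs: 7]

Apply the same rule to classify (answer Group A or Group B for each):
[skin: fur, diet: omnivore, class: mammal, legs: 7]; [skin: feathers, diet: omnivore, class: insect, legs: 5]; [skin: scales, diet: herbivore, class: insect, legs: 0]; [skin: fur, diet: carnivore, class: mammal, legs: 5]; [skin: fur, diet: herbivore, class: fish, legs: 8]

Group B, Group B, Group A, Group B, Group B

A rule that fits every label: skin is scales AND legs ≤ 4 — true of each 'Group A' example, false of each 'Group B' one.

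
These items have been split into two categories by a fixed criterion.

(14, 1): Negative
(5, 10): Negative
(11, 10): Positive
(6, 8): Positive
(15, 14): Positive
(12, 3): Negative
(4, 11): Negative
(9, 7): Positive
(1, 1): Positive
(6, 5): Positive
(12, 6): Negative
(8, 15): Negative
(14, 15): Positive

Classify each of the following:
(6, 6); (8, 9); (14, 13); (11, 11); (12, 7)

Positive, Positive, Positive, Positive, Negative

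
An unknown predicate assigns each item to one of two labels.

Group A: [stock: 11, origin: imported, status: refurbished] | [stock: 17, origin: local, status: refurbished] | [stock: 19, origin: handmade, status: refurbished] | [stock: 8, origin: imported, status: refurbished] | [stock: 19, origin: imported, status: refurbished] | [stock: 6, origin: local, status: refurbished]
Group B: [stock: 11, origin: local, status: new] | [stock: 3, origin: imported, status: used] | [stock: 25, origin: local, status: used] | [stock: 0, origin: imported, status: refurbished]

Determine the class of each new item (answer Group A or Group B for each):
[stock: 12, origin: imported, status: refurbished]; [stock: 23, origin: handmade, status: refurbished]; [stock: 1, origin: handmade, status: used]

Every 'Group A' example satisfies: status is refurbished AND stock ≥ 3. None of the 'Group B' examples do.
[stock: 12, origin: imported, status: refurbished] — status is refurbished, stock = 12, hence Group A. [stock: 23, origin: handmade, status: refurbished] — status is refurbished, stock = 23, hence Group A. [stock: 1, origin: handmade, status: used] — status is used, stock = 1, hence Group B.

Group A, Group A, Group B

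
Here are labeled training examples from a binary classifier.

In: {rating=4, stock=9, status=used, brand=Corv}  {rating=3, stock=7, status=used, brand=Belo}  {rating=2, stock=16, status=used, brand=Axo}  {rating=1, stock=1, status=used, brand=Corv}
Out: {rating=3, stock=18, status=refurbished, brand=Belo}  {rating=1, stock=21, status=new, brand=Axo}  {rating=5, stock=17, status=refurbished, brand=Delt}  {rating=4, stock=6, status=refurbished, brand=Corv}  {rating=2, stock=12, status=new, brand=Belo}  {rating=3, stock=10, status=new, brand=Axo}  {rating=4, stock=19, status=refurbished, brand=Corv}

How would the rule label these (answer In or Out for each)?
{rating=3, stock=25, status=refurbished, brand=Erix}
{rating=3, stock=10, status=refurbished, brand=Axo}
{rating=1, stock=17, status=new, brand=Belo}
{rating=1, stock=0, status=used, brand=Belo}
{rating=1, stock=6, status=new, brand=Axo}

The distinguishing property — status is used — holds for all the 'In' cases and none of the 'Out' cases.

Out, Out, Out, In, Out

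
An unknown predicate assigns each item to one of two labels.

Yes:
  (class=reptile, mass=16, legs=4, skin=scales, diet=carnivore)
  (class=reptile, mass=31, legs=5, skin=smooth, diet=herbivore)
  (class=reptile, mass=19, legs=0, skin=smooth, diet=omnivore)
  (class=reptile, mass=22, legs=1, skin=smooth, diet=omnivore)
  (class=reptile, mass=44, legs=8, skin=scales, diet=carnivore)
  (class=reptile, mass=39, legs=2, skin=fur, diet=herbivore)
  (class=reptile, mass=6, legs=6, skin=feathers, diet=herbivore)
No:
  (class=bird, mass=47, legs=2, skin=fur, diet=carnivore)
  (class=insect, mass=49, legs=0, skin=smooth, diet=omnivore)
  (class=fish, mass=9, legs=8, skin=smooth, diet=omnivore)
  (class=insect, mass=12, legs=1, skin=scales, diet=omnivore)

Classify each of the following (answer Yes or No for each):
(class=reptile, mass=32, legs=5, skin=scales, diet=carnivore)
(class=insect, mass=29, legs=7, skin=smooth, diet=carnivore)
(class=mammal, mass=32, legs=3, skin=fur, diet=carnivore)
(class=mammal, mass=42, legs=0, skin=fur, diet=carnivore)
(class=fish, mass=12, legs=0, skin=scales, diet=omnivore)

Yes, No, No, No, No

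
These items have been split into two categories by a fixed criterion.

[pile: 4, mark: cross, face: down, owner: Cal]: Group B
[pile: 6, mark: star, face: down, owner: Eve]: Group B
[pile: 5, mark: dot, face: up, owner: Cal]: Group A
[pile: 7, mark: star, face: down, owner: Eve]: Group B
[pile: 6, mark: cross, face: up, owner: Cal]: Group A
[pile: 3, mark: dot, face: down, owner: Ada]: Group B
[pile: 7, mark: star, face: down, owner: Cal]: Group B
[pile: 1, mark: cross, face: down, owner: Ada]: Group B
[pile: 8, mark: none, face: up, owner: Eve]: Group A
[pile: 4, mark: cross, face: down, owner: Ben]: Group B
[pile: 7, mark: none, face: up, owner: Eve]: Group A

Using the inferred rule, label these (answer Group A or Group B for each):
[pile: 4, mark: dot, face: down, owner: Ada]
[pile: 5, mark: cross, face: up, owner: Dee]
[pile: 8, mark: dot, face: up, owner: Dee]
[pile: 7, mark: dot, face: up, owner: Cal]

The simplest hypothesis consistent with all the labels is: face is up.
[pile: 4, mark: dot, face: down, owner: Ada]: face is down, fails this test → Group B. [pile: 5, mark: cross, face: up, owner: Dee]: face is up, qualifies → Group A. [pile: 8, mark: dot, face: up, owner: Dee]: face is up, qualifies → Group A. [pile: 7, mark: dot, face: up, owner: Cal]: face is up, qualifies → Group A.

Group B, Group A, Group A, Group A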